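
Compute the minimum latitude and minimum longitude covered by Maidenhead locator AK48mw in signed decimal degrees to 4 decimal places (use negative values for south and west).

18.9167, -171.0000

Field A=0, K=10: +0·20° lon, +10·10° lat → SW at lon -180°, lat 10°.
Square 4, 8: +4·2° lon, +8·1° lat → SW at lon -172°, lat 18°.
Subsquare m=12, w=22: +12·0.0833333° lon, +22·0.0416667° lat → SW at lon -171°, lat 18.9167°.
latitude 18.9167, longitude -171.0000.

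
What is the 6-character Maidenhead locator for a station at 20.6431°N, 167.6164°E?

RL30tp

Add 180° to longitude and 90° to latitude: 347.6164, 110.6431.
Field: 347.6164/20 → 17 → R, 110.6431/10 → 11 → L; chars RL.
Square: 7.6164/2 → 3, 0.6431/1 → 0; chars 30.
Subsquare: 1.6164/0.0833333 → 19 → t, 0.6431/0.0416667 → 15 → p; chars tp.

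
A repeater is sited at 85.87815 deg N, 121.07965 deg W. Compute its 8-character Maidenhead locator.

Shift to the Maidenhead origin (180°W, 90°S): lon 58.92035, lat 175.87815.
Field (20°×10°, letters A–R): 58.92035/20 → 2 → C, 175.87815/10 → 17 → R; chars CR.
Square (2°×1°, digits 0–9): 18.92035/2 → 9, 5.87815/1 → 5; chars 95.
Subsquare (5′×2.5′, letters a–x): 0.92035/0.0833333 → 11 → l, 0.87815/0.0416667 → 21 → v; chars lv.
Extended square (30″×15″, digits 0–9): 0.00368/0.00833333 → 0, 0.00315/0.00416667 → 0; chars 00.

CR95lv00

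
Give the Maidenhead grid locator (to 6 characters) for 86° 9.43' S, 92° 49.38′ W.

Shift to the Maidenhead origin (180°W, 90°S): lon 87.1770, lat 3.8428.
Field (20°×10°, letters A–R): lon ⌊87.1770/20⌋ = 4 → E; lat ⌊3.8428/10⌋ = 0 → A.
Square (2°×1°, digits 0–9): lon ⌊7.1770/2⌋ = 3; lat ⌊3.8428/1⌋ = 3.
Subsquare (5′×2.5′, letters a–x): lon ⌊1.1770/0.0833333⌋ = 14 → o; lat ⌊0.8428/0.0416667⌋ = 20 → u.

EA33ou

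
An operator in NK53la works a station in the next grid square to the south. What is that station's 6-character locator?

NK52lx

Latitude subsquare a = 0; −1 → -1, wraps to 23 = x, carry into square.
Latitude square 3; −1 → 2.
The longitude characters are unchanged.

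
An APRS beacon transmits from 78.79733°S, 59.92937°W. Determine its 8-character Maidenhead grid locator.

GB01ae88

Shift to the Maidenhead origin (180°W, 90°S): lon 120.07063, lat 11.20267.
Field (20°×10°, letters A–R): 120.07063/20 → 6 → G, 11.20267/10 → 1 → B; chars GB.
Square (2°×1°, digits 0–9): 0.07063/2 → 0, 1.20267/1 → 1; chars 01.
Subsquare (5′×2.5′, letters a–x): 0.07063/0.0833333 → 0 → a, 0.20267/0.0416667 → 4 → e; chars ae.
Extended square (30″×15″, digits 0–9): 0.07063/0.00833333 → 8, 0.03600/0.00416667 → 8; chars 88.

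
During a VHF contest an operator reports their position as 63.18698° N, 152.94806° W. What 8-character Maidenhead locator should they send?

Add 180° to longitude and 90° to latitude: 27.05194, 153.18698.
Field: lon ⌊27.05194/20⌋ = 1 → B; lat ⌊153.18698/10⌋ = 15 → P.
Square: lon ⌊7.05194/2⌋ = 3; lat ⌊3.18698/1⌋ = 3.
Subsquare: lon ⌊1.05194/0.0833333⌋ = 12 → m; lat ⌊0.18698/0.0416667⌋ = 4 → e.
Extended square: lon ⌊0.05194/0.00833333⌋ = 6; lat ⌊0.02031/0.00416667⌋ = 4.

BP33me64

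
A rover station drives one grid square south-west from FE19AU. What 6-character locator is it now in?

Longitude subsquare a = 0; −1 → -1, wraps to 23 = x, carry into square.
Longitude square 1; −1 → 0.
Latitude subsquare u = 20; −1 → 19 = t.

FE09xt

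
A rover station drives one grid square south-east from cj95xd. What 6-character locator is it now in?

DJ05ac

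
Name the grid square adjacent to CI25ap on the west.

CI15xp

Longitude subsquare a = 0; −1 → -1, wraps to 23 = x, carry into square.
Longitude square 2; −1 → 1.
The latitude characters are unchanged.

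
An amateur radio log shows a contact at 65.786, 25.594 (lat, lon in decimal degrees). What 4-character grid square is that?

Add 180° to longitude and 90° to latitude: 205.59, 155.79.
Field: lon ⌊205.59/20⌋ = 10 → K; lat ⌊155.79/10⌋ = 15 → P.
Square: lon ⌊5.59/2⌋ = 2; lat ⌊5.79/1⌋ = 5.

KP25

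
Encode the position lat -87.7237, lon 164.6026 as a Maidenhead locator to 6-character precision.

RA22hg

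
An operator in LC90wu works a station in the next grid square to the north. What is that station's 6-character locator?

LC90wv

Latitude subsquare u = 20; +1 → 21 = v.
The longitude characters are unchanged.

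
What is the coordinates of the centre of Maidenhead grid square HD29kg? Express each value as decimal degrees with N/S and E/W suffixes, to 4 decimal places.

Field H=7, D=3: +7·20° lon, +3·10° lat → SW at lon -40°, lat -60°.
Square 2, 9: +2·2° lon, +9·1° lat → SW at lon -36°, lat -51°.
Subsquare k=10, g=6: +10·0.0833333° lon, +6·0.0416667° lat → SW at lon -35.1667°, lat -50.75°.
Cell spans 0.0833333° lon × 0.0416667° lat. Centre is SW corner plus half of each.
latitude 50.7292° S, longitude 35.1250° W.

50.7292° S, 35.1250° W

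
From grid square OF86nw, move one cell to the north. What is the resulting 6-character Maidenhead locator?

Latitude subsquare w = 22; +1 → 23 = x.
The longitude characters are unchanged.

OF86nx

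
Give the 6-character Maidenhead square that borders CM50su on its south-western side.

CM50rt

Longitude subsquare s = 18; −1 → 17 = r.
Latitude subsquare u = 20; −1 → 19 = t.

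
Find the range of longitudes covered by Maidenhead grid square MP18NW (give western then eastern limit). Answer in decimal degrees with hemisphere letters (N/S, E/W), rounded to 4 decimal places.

63.0833° E, 63.1667° E

Field M=12, P=15: +12·20° lon, +15·10° lat → SW at lon 60°, lat 60°.
Square 1, 8: +1·2° lon, +8·1° lat → SW at lon 62°, lat 68°.
Subsquare n=13, w=22: +13·0.0833333° lon, +22·0.0416667° lat → SW at lon 63.0833°, lat 68.9167°.
Cell spans 0.0833333° lon × 0.0416667° lat.
west 63.0833° E, east 63.1667° E.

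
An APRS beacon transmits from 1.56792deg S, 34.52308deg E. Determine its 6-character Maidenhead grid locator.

Offset from 180°W / 90°S: lon 214.5231°, lat 88.4321°.
Field: 214.5231/20 → 10 → K, 88.4321/10 → 8 → I; chars KI.
Square: 14.5231/2 → 7, 8.4321/1 → 8; chars 78.
Subsquare: 0.5231/0.0833333 → 6 → g, 0.4321/0.0416667 → 10 → k; chars gk.

KI78gk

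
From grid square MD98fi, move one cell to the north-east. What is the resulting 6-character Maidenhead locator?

MD98gj

Longitude subsquare f = 5; +1 → 6 = g.
Latitude subsquare i = 8; +1 → 9 = j.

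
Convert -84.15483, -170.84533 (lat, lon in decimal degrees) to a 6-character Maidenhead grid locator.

Shift to the Maidenhead origin (180°W, 90°S): lon 9.1547, lat 5.8452.
Field (20°×10°, letters A–R): lon ⌊9.1547/20⌋ = 0 → A; lat ⌊5.8452/10⌋ = 0 → A.
Square (2°×1°, digits 0–9): lon ⌊9.1547/2⌋ = 4; lat ⌊5.8452/1⌋ = 5.
Subsquare (5′×2.5′, letters a–x): lon ⌊1.1547/0.0833333⌋ = 13 → n; lat ⌊0.8452/0.0416667⌋ = 20 → u.

AA45nu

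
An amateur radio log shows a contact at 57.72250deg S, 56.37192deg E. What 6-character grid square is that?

LD82eg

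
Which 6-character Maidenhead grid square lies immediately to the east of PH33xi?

Longitude subsquare x = 23; +1 → 24, wraps to 0 = a, carry into square.
Longitude square 3; +1 → 4.
The latitude characters are unchanged.

PH43ai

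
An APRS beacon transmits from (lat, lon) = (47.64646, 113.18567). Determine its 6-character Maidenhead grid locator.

Shift to the Maidenhead origin (180°W, 90°S): lon 293.1857, lat 137.6465.
Field: 293.1857/20 → 14 → O, 137.6465/10 → 13 → N; chars ON.
Square: 13.1857/2 → 6, 7.6465/1 → 7; chars 67.
Subsquare: 1.1857/0.0833333 → 14 → o, 0.6465/0.0416667 → 15 → p; chars op.

ON67op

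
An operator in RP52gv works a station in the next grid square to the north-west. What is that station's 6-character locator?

RP52fw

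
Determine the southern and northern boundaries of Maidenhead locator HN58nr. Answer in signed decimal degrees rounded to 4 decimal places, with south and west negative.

48.7083, 48.7500

Field H=7, N=13: +7·20° lon, +13·10° lat → SW at lon -40°, lat 40°.
Square 5, 8: +5·2° lon, +8·1° lat → SW at lon -30°, lat 48°.
Subsquare n=13, r=17: +13·0.0833333° lon, +17·0.0416667° lat → SW at lon -28.9167°, lat 48.7083°.
Cell spans 0.0833333° lon × 0.0416667° lat.
south 48.7083, north 48.7500.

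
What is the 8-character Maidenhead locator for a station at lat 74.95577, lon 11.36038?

JQ54qw39

Offset from 180°W / 90°S: lon 191.36038°, lat 164.95577°.
Field (20°×10°, letters A–R): lon ⌊191.36038/20⌋ = 9 → J; lat ⌊164.95577/10⌋ = 16 → Q.
Square (2°×1°, digits 0–9): lon ⌊11.36038/2⌋ = 5; lat ⌊4.95577/1⌋ = 4.
Subsquare (5′×2.5′, letters a–x): lon ⌊1.36038/0.0833333⌋ = 16 → q; lat ⌊0.95577/0.0416667⌋ = 22 → w.
Extended square (30″×15″, digits 0–9): lon ⌊0.02705/0.00833333⌋ = 3; lat ⌊0.03910/0.00416667⌋ = 9.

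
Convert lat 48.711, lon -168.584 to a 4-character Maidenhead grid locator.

AN58

Shift to the Maidenhead origin (180°W, 90°S): lon 11.42, lat 138.71.
Field: lon ⌊11.42/20⌋ = 0 → A; lat ⌊138.71/10⌋ = 13 → N.
Square: lon ⌊11.42/2⌋ = 5; lat ⌊8.71/1⌋ = 8.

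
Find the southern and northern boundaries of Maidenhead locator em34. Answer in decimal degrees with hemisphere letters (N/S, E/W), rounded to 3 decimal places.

34.000° N, 35.000° N

Field E=4, M=12: +4·20° lon, +12·10° lat → SW at lon -100°, lat 30°.
Square 3, 4: +3·2° lon, +4·1° lat → SW at lon -94°, lat 34°.
Cell spans 2° lon × 1° lat.
south 34.000° N, north 35.000° N.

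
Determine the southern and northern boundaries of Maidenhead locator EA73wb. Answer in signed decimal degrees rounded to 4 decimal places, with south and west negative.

-86.9583, -86.9167

Field E=4, A=0: +4·20° lon, +0·10° lat → SW at lon -100°, lat -90°.
Square 7, 3: +7·2° lon, +3·1° lat → SW at lon -86°, lat -87°.
Subsquare w=22, b=1: +22·0.0833333° lon, +1·0.0416667° lat → SW at lon -84.1667°, lat -86.9583°.
Cell spans 0.0833333° lon × 0.0416667° lat.
south -86.9583, north -86.9167.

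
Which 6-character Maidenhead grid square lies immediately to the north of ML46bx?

Latitude subsquare x = 23; +1 → 24, wraps to 0 = a, carry into square.
Latitude square 6; +1 → 7.
The longitude characters are unchanged.

ML47ba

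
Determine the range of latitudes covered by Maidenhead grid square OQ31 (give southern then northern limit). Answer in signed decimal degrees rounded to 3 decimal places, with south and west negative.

71.000, 72.000

Field O=14, Q=16: +14·20° lon, +16·10° lat → SW at lon 100°, lat 70°.
Square 3, 1: +3·2° lon, +1·1° lat → SW at lon 106°, lat 71°.
Cell spans 2° lon × 1° lat.
south 71.000, north 72.000.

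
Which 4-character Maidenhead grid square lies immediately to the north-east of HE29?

HF30

Longitude square 2; +1 → 3.
Latitude square 9; +1 → 10, wraps to 0, carry into field.
Latitude field E = 4; +1 → 5 = F.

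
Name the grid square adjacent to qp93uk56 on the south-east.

QP93uk65

Longitude extended square 5; +1 → 6.
Latitude extended square 6; −1 → 5.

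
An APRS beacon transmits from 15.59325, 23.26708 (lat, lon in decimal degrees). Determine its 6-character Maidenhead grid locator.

KK15po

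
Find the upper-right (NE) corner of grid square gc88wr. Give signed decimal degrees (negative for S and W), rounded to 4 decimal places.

-61.2500, -42.0833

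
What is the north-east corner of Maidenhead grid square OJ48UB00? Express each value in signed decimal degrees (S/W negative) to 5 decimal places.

8.04583, 109.67500

Field O=14, J=9: +14·20° lon, +9·10° lat → SW at lon 100°, lat 0°.
Square 4, 8: +4·2° lon, +8·1° lat → SW at lon 108°, lat 8°.
Subsquare u=20, b=1: +20·0.0833333° lon, +1·0.0416667° lat → SW at lon 109.667°, lat 8.04167°.
Extended square 0, 0: +0·0.00833333° lon, +0·0.00416667° lat → SW at lon 109.667°, lat 8.04167°.
Cell spans 0.00833333° lon × 0.00416667° lat. NE corner is SW corner plus one full cell.
latitude 8.04583, longitude 109.67500.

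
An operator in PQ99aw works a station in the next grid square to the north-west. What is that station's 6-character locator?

Longitude subsquare a = 0; −1 → -1, wraps to 23 = x, carry into square.
Longitude square 9; −1 → 8.
Latitude subsquare w = 22; +1 → 23 = x.

PQ89xx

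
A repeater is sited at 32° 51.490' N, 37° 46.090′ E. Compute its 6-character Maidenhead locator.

KM82vu

Add 180° to longitude and 90° to latitude: 217.7682, 122.8582.
Field: lon ⌊217.7682/20⌋ = 10 → K; lat ⌊122.8582/10⌋ = 12 → M.
Square: lon ⌊17.7682/2⌋ = 8; lat ⌊2.8582/1⌋ = 2.
Subsquare: lon ⌊1.7682/0.0833333⌋ = 21 → v; lat ⌊0.8582/0.0416667⌋ = 20 → u.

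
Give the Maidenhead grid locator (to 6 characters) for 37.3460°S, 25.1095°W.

Offset from 180°W / 90°S: lon 154.8905°, lat 52.6540°.
Field: 154.8905/20 → 7 → H, 52.6540/10 → 5 → F; chars HF.
Square: 14.8905/2 → 7, 2.6540/1 → 2; chars 72.
Subsquare: 0.8905/0.0833333 → 10 → k, 0.6540/0.0416667 → 15 → p; chars kp.

HF72kp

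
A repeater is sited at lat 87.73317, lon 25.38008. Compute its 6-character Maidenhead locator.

KR27qr

Offset from 180°W / 90°S: lon 205.3801°, lat 177.7332°.
Field (20°×10°, letters A–R): 205.3801/20 → 10 → K, 177.7332/10 → 17 → R; chars KR.
Square (2°×1°, digits 0–9): 5.3801/2 → 2, 7.7332/1 → 7; chars 27.
Subsquare (5′×2.5′, letters a–x): 1.3801/0.0833333 → 16 → q, 0.7332/0.0416667 → 17 → r; chars qr.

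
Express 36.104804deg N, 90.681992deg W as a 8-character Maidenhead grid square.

EM46pc85

Offset from 180°W / 90°S: lon 89.31801°, lat 126.10480°.
Field (20°×10°, letters A–R): lon ⌊89.31801/20⌋ = 4 → E; lat ⌊126.10480/10⌋ = 12 → M.
Square (2°×1°, digits 0–9): lon ⌊9.31801/2⌋ = 4; lat ⌊6.10480/1⌋ = 6.
Subsquare (5′×2.5′, letters a–x): lon ⌊1.31801/0.0833333⌋ = 15 → p; lat ⌊0.10480/0.0416667⌋ = 2 → c.
Extended square (30″×15″, digits 0–9): lon ⌊0.06801/0.00833333⌋ = 8; lat ⌊0.02147/0.00416667⌋ = 5.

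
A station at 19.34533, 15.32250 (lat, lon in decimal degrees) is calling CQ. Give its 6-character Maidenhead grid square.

JK79pi

Add 180° to longitude and 90° to latitude: 195.3225, 109.3453.
Field: lon ⌊195.3225/20⌋ = 9 → J; lat ⌊109.3453/10⌋ = 10 → K.
Square: lon ⌊15.3225/2⌋ = 7; lat ⌊9.3453/1⌋ = 9.
Subsquare: lon ⌊1.3225/0.0833333⌋ = 15 → p; lat ⌊0.3453/0.0416667⌋ = 8 → i.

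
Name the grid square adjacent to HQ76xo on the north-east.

HQ86ap

Longitude subsquare x = 23; +1 → 24, wraps to 0 = a, carry into square.
Longitude square 7; +1 → 8.
Latitude subsquare o = 14; +1 → 15 = p.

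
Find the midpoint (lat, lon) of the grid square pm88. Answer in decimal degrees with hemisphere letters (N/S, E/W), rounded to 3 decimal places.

38.500° N, 137.000° E

Field P=15, M=12: +15·20° lon, +12·10° lat → SW at lon 120°, lat 30°.
Square 8, 8: +8·2° lon, +8·1° lat → SW at lon 136°, lat 38°.
Cell spans 2° lon × 1° lat. Centre is SW corner plus half of each.
latitude 38.500° N, longitude 137.000° E.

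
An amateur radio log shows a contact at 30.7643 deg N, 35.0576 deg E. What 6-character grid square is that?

KM70ms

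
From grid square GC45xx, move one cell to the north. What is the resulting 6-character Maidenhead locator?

GC46xa

Latitude subsquare x = 23; +1 → 24, wraps to 0 = a, carry into square.
Latitude square 5; +1 → 6.
The longitude characters are unchanged.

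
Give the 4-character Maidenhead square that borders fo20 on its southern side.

FN29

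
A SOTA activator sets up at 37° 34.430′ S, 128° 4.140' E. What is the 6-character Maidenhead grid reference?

Add 180° to longitude and 90° to latitude: 308.0690, 52.4262.
Field: 308.0690/20 → 15 → P, 52.4262/10 → 5 → F; chars PF.
Square: 8.0690/2 → 4, 2.4262/1 → 2; chars 42.
Subsquare: 0.0690/0.0833333 → 0 → a, 0.4262/0.0416667 → 10 → k; chars ak.

PF42ak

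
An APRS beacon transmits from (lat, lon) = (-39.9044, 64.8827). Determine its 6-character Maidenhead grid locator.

Add 180° to longitude and 90° to latitude: 244.8827, 50.0956.
Field: lon ⌊244.8827/20⌋ = 12 → M; lat ⌊50.0956/10⌋ = 5 → F.
Square: lon ⌊4.8827/2⌋ = 2; lat ⌊0.0956/1⌋ = 0.
Subsquare: lon ⌊0.8827/0.0833333⌋ = 10 → k; lat ⌊0.0956/0.0416667⌋ = 2 → c.

MF20kc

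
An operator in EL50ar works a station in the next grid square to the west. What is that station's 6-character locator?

EL40xr

Longitude subsquare a = 0; −1 → -1, wraps to 23 = x, carry into square.
Longitude square 5; −1 → 4.
The latitude characters are unchanged.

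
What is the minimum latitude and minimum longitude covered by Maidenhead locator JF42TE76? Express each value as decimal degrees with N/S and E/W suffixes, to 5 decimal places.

37.80833° S, 9.64167° E

Field J=9, F=5: +9·20° lon, +5·10° lat → SW at lon 0°, lat -40°.
Square 4, 2: +4·2° lon, +2·1° lat → SW at lon 8°, lat -38°.
Subsquare t=19, e=4: +19·0.0833333° lon, +4·0.0416667° lat → SW at lon 9.58333°, lat -37.8333°.
Extended square 7, 6: +7·0.00833333° lon, +6·0.00416667° lat → SW at lon 9.64167°, lat -37.8083°.
latitude 37.80833° S, longitude 9.64167° E.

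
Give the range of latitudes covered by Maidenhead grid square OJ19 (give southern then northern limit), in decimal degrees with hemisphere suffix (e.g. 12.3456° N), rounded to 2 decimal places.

Field O=14, J=9: +14·20° lon, +9·10° lat → SW at lon 100°, lat 0°.
Square 1, 9: +1·2° lon, +9·1° lat → SW at lon 102°, lat 9°.
Cell spans 2° lon × 1° lat.
south 9.00° N, north 10.00° N.

9.00° N, 10.00° N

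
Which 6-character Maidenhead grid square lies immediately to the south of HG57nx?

Latitude subsquare x = 23; −1 → 22 = w.
The longitude characters are unchanged.

HG57nw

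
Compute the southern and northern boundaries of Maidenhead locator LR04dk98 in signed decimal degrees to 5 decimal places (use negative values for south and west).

84.45000, 84.45417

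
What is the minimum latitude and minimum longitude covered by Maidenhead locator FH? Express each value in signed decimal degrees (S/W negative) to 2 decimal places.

Field F=5, H=7: +5·20° lon, +7·10° lat → SW at lon -80°, lat -20°.
latitude -20.00, longitude -80.00.

-20.00, -80.00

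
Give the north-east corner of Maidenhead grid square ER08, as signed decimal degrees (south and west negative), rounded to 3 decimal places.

89.000, -98.000

Field E=4, R=17: +4·20° lon, +17·10° lat → SW at lon -100°, lat 80°.
Square 0, 8: +0·2° lon, +8·1° lat → SW at lon -100°, lat 88°.
Cell spans 2° lon × 1° lat. NE corner is SW corner plus one full cell.
latitude 89.000, longitude -98.000.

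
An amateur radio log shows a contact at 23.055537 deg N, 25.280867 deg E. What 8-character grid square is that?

KL23pb33

Shift to the Maidenhead origin (180°W, 90°S): lon 205.28087, lat 113.05554.
Field: 205.28087/20 → 10 → K, 113.05554/10 → 11 → L; chars KL.
Square: 5.28087/2 → 2, 3.05554/1 → 3; chars 23.
Subsquare: 1.28087/0.0833333 → 15 → p, 0.05554/0.0416667 → 1 → b; chars pb.
Extended square: 0.03087/0.00833333 → 3, 0.01387/0.00416667 → 3; chars 33.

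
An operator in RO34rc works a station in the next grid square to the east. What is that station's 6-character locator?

RO34sc

Longitude subsquare r = 17; +1 → 18 = s.
The latitude characters are unchanged.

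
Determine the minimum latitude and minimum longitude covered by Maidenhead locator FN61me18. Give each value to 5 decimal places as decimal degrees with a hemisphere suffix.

41.20000° N, 66.99167° W

Field F=5, N=13: +5·20° lon, +13·10° lat → SW at lon -80°, lat 40°.
Square 6, 1: +6·2° lon, +1·1° lat → SW at lon -68°, lat 41°.
Subsquare m=12, e=4: +12·0.0833333° lon, +4·0.0416667° lat → SW at lon -67°, lat 41.1667°.
Extended square 1, 8: +1·0.00833333° lon, +8·0.00416667° lat → SW at lon -66.9917°, lat 41.2°.
latitude 41.20000° N, longitude 66.99167° W.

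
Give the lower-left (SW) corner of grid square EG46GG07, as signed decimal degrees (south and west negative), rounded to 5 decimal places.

-23.72083, -91.50000

Field E=4, G=6: +4·20° lon, +6·10° lat → SW at lon -100°, lat -30°.
Square 4, 6: +4·2° lon, +6·1° lat → SW at lon -92°, lat -24°.
Subsquare g=6, g=6: +6·0.0833333° lon, +6·0.0416667° lat → SW at lon -91.5°, lat -23.75°.
Extended square 0, 7: +0·0.00833333° lon, +7·0.00416667° lat → SW at lon -91.5°, lat -23.7208°.
latitude -23.72083, longitude -91.50000.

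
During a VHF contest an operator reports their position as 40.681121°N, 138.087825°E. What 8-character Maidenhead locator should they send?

Add 180° to longitude and 90° to latitude: 318.08783, 130.68112.
Field: 318.08783/20 → 15 → P, 130.68112/10 → 13 → N; chars PN.
Square: 18.08783/2 → 9, 0.68112/1 → 0; chars 90.
Subsquare: 0.08783/0.0833333 → 1 → b, 0.68112/0.0416667 → 16 → q; chars bq.
Extended square: 0.00449/0.00833333 → 0, 0.01445/0.00416667 → 3; chars 03.

PN90bq03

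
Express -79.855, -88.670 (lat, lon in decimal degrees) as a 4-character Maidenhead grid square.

Offset from 180°W / 90°S: lon 91.33°, lat 10.14°.
Field: lon ⌊91.33/20⌋ = 4 → E; lat ⌊10.14/10⌋ = 1 → B.
Square: lon ⌊11.33/2⌋ = 5; lat ⌊0.14/1⌋ = 0.

EB50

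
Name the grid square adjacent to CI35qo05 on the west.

CI35po95

Longitude extended square 0; −1 → -1, wraps to 9, carry into subsquare.
Longitude subsquare q = 16; −1 → 15 = p.
The latitude characters are unchanged.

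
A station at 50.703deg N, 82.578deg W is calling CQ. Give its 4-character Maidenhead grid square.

EO80

Add 180° to longitude and 90° to latitude: 97.42, 140.70.
Field: lon ⌊97.42/20⌋ = 4 → E; lat ⌊140.70/10⌋ = 14 → O.
Square: lon ⌊17.42/2⌋ = 8; lat ⌊0.70/1⌋ = 0.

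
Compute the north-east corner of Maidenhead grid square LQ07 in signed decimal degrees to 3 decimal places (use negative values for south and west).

78.000, 42.000

Field L=11, Q=16: +11·20° lon, +16·10° lat → SW at lon 40°, lat 70°.
Square 0, 7: +0·2° lon, +7·1° lat → SW at lon 40°, lat 77°.
Cell spans 2° lon × 1° lat. NE corner is SW corner plus one full cell.
latitude 78.000, longitude 42.000.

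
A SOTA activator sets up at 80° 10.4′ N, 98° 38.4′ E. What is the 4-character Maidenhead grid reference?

Shift to the Maidenhead origin (180°W, 90°S): lon 278.64, lat 170.17.
Field: 278.64/20 → 13 → N, 170.17/10 → 17 → R; chars NR.
Square: 18.64/2 → 9, 0.17/1 → 0; chars 90.

NR90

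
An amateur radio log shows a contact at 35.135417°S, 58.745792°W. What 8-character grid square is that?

GF04pu07

Add 180° to longitude and 90° to latitude: 121.25421, 54.86458.
Field: 121.25421/20 → 6 → G, 54.86458/10 → 5 → F; chars GF.
Square: 1.25421/2 → 0, 4.86458/1 → 4; chars 04.
Subsquare: 1.25421/0.0833333 → 15 → p, 0.86458/0.0416667 → 20 → u; chars pu.
Extended square: 0.00421/0.00833333 → 0, 0.03125/0.00416667 → 7; chars 07.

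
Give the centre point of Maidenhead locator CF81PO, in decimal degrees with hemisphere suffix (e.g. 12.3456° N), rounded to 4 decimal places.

38.3958° S, 122.7083° W

Field C=2, F=5: +2·20° lon, +5·10° lat → SW at lon -140°, lat -40°.
Square 8, 1: +8·2° lon, +1·1° lat → SW at lon -124°, lat -39°.
Subsquare p=15, o=14: +15·0.0833333° lon, +14·0.0416667° lat → SW at lon -122.75°, lat -38.4167°.
Cell spans 0.0833333° lon × 0.0416667° lat. Centre is SW corner plus half of each.
latitude 38.3958° S, longitude 122.7083° W.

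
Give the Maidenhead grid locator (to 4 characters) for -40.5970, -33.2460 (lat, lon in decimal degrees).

HE39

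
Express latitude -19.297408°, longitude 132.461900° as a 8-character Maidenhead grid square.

PH60fq58

Shift to the Maidenhead origin (180°W, 90°S): lon 312.46190, lat 70.70259.
Field: lon ⌊312.46190/20⌋ = 15 → P; lat ⌊70.70259/10⌋ = 7 → H.
Square: lon ⌊12.46190/2⌋ = 6; lat ⌊0.70259/1⌋ = 0.
Subsquare: lon ⌊0.46190/0.0833333⌋ = 5 → f; lat ⌊0.70259/0.0416667⌋ = 16 → q.
Extended square: lon ⌊0.04523/0.00833333⌋ = 5; lat ⌊0.03593/0.00416667⌋ = 8.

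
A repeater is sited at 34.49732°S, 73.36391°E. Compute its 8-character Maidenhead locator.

MF65qm30

Offset from 180°W / 90°S: lon 253.36391°, lat 55.50268°.
Field: lon ⌊253.36391/20⌋ = 12 → M; lat ⌊55.50268/10⌋ = 5 → F.
Square: lon ⌊13.36391/2⌋ = 6; lat ⌊5.50268/1⌋ = 5.
Subsquare: lon ⌊1.36391/0.0833333⌋ = 16 → q; lat ⌊0.50268/0.0416667⌋ = 12 → m.
Extended square: lon ⌊0.03058/0.00833333⌋ = 3; lat ⌊0.00268/0.00416667⌋ = 0.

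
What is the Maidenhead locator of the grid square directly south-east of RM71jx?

RM71kw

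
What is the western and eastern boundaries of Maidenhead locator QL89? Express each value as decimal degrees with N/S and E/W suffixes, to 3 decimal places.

156.000° E, 158.000° E

Field Q=16, L=11: +16·20° lon, +11·10° lat → SW at lon 140°, lat 20°.
Square 8, 9: +8·2° lon, +9·1° lat → SW at lon 156°, lat 29°.
Cell spans 2° lon × 1° lat.
west 156.000° E, east 158.000° E.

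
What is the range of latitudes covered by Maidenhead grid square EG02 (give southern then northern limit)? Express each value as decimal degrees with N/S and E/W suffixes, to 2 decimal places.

28.00° S, 27.00° S

Field E=4, G=6: +4·20° lon, +6·10° lat → SW at lon -100°, lat -30°.
Square 0, 2: +0·2° lon, +2·1° lat → SW at lon -100°, lat -28°.
Cell spans 2° lon × 1° lat.
south 28.00° S, north 27.00° S.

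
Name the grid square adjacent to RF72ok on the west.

Longitude subsquare o = 14; −1 → 13 = n.
The latitude characters are unchanged.

RF72nk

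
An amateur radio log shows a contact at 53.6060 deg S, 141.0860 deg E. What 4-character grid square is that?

Add 180° to longitude and 90° to latitude: 321.09, 36.39.
Field: lon ⌊321.09/20⌋ = 16 → Q; lat ⌊36.39/10⌋ = 3 → D.
Square: lon ⌊1.09/2⌋ = 0; lat ⌊6.39/1⌋ = 6.

QD06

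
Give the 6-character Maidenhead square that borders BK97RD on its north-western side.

Longitude subsquare r = 17; −1 → 16 = q.
Latitude subsquare d = 3; +1 → 4 = e.

BK97qe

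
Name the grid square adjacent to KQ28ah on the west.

Longitude subsquare a = 0; −1 → -1, wraps to 23 = x, carry into square.
Longitude square 2; −1 → 1.
The latitude characters are unchanged.

KQ18xh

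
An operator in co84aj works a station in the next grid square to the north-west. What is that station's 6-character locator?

CO74xk

Longitude subsquare a = 0; −1 → -1, wraps to 23 = x, carry into square.
Longitude square 8; −1 → 7.
Latitude subsquare j = 9; +1 → 10 = k.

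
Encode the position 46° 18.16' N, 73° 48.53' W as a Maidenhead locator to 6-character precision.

Shift to the Maidenhead origin (180°W, 90°S): lon 106.1912, lat 136.3027.
Field: 106.1912/20 → 5 → F, 136.3027/10 → 13 → N; chars FN.
Square: 6.1912/2 → 3, 6.3027/1 → 6; chars 36.
Subsquare: 0.1912/0.0833333 → 2 → c, 0.3027/0.0416667 → 7 → h; chars ch.

FN36ch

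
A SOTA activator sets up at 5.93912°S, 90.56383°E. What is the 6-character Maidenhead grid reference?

NI54gb

Offset from 180°W / 90°S: lon 270.5638°, lat 84.0609°.
Field (20°×10°, letters A–R): lon ⌊270.5638/20⌋ = 13 → N; lat ⌊84.0609/10⌋ = 8 → I.
Square (2°×1°, digits 0–9): lon ⌊10.5638/2⌋ = 5; lat ⌊4.0609/1⌋ = 4.
Subsquare (5′×2.5′, letters a–x): lon ⌊0.5638/0.0833333⌋ = 6 → g; lat ⌊0.0609/0.0416667⌋ = 1 → b.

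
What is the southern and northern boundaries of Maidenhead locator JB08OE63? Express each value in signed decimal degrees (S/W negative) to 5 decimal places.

-71.82083, -71.81667

Field J=9, B=1: +9·20° lon, +1·10° lat → SW at lon 0°, lat -80°.
Square 0, 8: +0·2° lon, +8·1° lat → SW at lon 0°, lat -72°.
Subsquare o=14, e=4: +14·0.0833333° lon, +4·0.0416667° lat → SW at lon 1.16667°, lat -71.8333°.
Extended square 6, 3: +6·0.00833333° lon, +3·0.00416667° lat → SW at lon 1.21667°, lat -71.8208°.
Cell spans 0.00833333° lon × 0.00416667° lat.
south -71.82083, north -71.81667.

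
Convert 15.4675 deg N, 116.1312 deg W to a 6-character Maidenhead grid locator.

DK15wl

Offset from 180°W / 90°S: lon 63.8688°, lat 105.4675°.
Field: 63.8688/20 → 3 → D, 105.4675/10 → 10 → K; chars DK.
Square: 3.8688/2 → 1, 5.4675/1 → 5; chars 15.
Subsquare: 1.8688/0.0833333 → 22 → w, 0.4675/0.0416667 → 11 → l; chars wl.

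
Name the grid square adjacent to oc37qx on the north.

Latitude subsquare x = 23; +1 → 24, wraps to 0 = a, carry into square.
Latitude square 7; +1 → 8.
The longitude characters are unchanged.

OC38qa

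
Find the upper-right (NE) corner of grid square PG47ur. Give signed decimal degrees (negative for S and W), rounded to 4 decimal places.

-22.2500, 129.7500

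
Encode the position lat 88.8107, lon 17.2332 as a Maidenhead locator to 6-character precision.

JR88ot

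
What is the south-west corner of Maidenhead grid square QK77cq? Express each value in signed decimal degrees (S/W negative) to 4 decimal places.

17.6667, 154.1667

Field Q=16, K=10: +16·20° lon, +10·10° lat → SW at lon 140°, lat 10°.
Square 7, 7: +7·2° lon, +7·1° lat → SW at lon 154°, lat 17°.
Subsquare c=2, q=16: +2·0.0833333° lon, +16·0.0416667° lat → SW at lon 154.167°, lat 17.6667°.
latitude 17.6667, longitude 154.1667.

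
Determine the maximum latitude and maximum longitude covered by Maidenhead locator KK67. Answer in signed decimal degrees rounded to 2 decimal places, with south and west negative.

Field K=10, K=10: +10·20° lon, +10·10° lat → SW at lon 20°, lat 10°.
Square 6, 7: +6·2° lon, +7·1° lat → SW at lon 32°, lat 17°.
Cell spans 2° lon × 1° lat. NE corner is SW corner plus one full cell.
latitude 18.00, longitude 34.00.

18.00, 34.00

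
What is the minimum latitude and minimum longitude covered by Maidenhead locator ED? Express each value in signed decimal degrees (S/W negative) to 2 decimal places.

Field E=4, D=3: +4·20° lon, +3·10° lat → SW at lon -100°, lat -60°.
latitude -60.00, longitude -100.00.

-60.00, -100.00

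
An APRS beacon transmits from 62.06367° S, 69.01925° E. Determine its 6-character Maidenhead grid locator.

Add 180° to longitude and 90° to latitude: 249.0192, 27.9363.
Field (20°×10°, letters A–R): lon ⌊249.0192/20⌋ = 12 → M; lat ⌊27.9363/10⌋ = 2 → C.
Square (2°×1°, digits 0–9): lon ⌊9.0192/2⌋ = 4; lat ⌊7.9363/1⌋ = 7.
Subsquare (5′×2.5′, letters a–x): lon ⌊1.0192/0.0833333⌋ = 12 → m; lat ⌊0.9363/0.0416667⌋ = 22 → w.

MC47mw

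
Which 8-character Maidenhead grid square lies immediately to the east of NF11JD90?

Longitude extended square 9; +1 → 10, wraps to 0, carry into subsquare.
Longitude subsquare j = 9; +1 → 10 = k.
The latitude characters are unchanged.

NF11kd00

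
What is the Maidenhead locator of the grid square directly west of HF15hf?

Longitude subsquare h = 7; −1 → 6 = g.
The latitude characters are unchanged.

HF15gf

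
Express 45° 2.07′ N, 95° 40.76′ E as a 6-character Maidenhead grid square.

Shift to the Maidenhead origin (180°W, 90°S): lon 275.6793, lat 135.0345.
Field (20°×10°, letters A–R): lon ⌊275.6793/20⌋ = 13 → N; lat ⌊135.0345/10⌋ = 13 → N.
Square (2°×1°, digits 0–9): lon ⌊15.6793/2⌋ = 7; lat ⌊5.0345/1⌋ = 5.
Subsquare (5′×2.5′, letters a–x): lon ⌊1.6793/0.0833333⌋ = 20 → u; lat ⌊0.0345/0.0416667⌋ = 0 → a.

NN75ua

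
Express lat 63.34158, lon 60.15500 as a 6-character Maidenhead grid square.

MP03bi

Add 180° to longitude and 90° to latitude: 240.1550, 153.3416.
Field: 240.1550/20 → 12 → M, 153.3416/10 → 15 → P; chars MP.
Square: 0.1550/2 → 0, 3.3416/1 → 3; chars 03.
Subsquare: 0.1550/0.0833333 → 1 → b, 0.3416/0.0416667 → 8 → i; chars bi.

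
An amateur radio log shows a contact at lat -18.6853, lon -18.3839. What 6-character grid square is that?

Add 180° to longitude and 90° to latitude: 161.6161, 71.3147.
Field: 161.6161/20 → 8 → I, 71.3147/10 → 7 → H; chars IH.
Square: 1.6161/2 → 0, 1.3147/1 → 1; chars 01.
Subsquare: 1.6161/0.0833333 → 19 → t, 0.3147/0.0416667 → 7 → h; chars th.

IH01th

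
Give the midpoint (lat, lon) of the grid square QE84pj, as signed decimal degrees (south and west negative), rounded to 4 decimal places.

-45.6042, 157.2917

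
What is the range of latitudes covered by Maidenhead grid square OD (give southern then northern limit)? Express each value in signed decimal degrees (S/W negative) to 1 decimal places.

-60.0, -50.0

Field O=14, D=3: +14·20° lon, +3·10° lat → SW at lon 100°, lat -60°.
Cell spans 20° lon × 10° lat.
south -60.0, north -50.0.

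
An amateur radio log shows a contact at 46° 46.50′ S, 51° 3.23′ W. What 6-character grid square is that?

GE43lf

Add 180° to longitude and 90° to latitude: 128.9462, 43.2250.
Field: lon ⌊128.9462/20⌋ = 6 → G; lat ⌊43.2250/10⌋ = 4 → E.
Square: lon ⌊8.9462/2⌋ = 4; lat ⌊3.2250/1⌋ = 3.
Subsquare: lon ⌊0.9462/0.0833333⌋ = 11 → l; lat ⌊0.2250/0.0416667⌋ = 5 → f.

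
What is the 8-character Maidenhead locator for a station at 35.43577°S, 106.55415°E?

Shift to the Maidenhead origin (180°W, 90°S): lon 286.55415, lat 54.56423.
Field: 286.55415/20 → 14 → O, 54.56423/10 → 5 → F; chars OF.
Square: 6.55415/2 → 3, 4.56423/1 → 4; chars 34.
Subsquare: 0.55415/0.0833333 → 6 → g, 0.56423/0.0416667 → 13 → n; chars gn.
Extended square: 0.05415/0.00833333 → 6, 0.02256/0.00416667 → 5; chars 65.

OF34gn65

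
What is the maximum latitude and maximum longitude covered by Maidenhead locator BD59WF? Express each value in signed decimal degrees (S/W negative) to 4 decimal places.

Field B=1, D=3: +1·20° lon, +3·10° lat → SW at lon -160°, lat -60°.
Square 5, 9: +5·2° lon, +9·1° lat → SW at lon -150°, lat -51°.
Subsquare w=22, f=5: +22·0.0833333° lon, +5·0.0416667° lat → SW at lon -148.167°, lat -50.7917°.
Cell spans 0.0833333° lon × 0.0416667° lat. NE corner is SW corner plus one full cell.
latitude -50.7500, longitude -148.0833.

-50.7500, -148.0833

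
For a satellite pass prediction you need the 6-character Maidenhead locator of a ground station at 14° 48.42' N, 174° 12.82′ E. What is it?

Offset from 180°W / 90°S: lon 354.2137°, lat 104.8070°.
Field: lon ⌊354.2137/20⌋ = 17 → R; lat ⌊104.8070/10⌋ = 10 → K.
Square: lon ⌊14.2137/2⌋ = 7; lat ⌊4.8070/1⌋ = 4.
Subsquare: lon ⌊0.2137/0.0833333⌋ = 2 → c; lat ⌊0.8070/0.0416667⌋ = 19 → t.

RK74ct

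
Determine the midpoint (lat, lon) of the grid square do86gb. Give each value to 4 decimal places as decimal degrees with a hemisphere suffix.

Field D=3, O=14: +3·20° lon, +14·10° lat → SW at lon -120°, lat 50°.
Square 8, 6: +8·2° lon, +6·1° lat → SW at lon -104°, lat 56°.
Subsquare g=6, b=1: +6·0.0833333° lon, +1·0.0416667° lat → SW at lon -103.5°, lat 56.0417°.
Cell spans 0.0833333° lon × 0.0416667° lat. Centre is SW corner plus half of each.
latitude 56.0625° N, longitude 103.4583° W.

56.0625° N, 103.4583° W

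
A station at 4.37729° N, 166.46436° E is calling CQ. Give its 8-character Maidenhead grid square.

Offset from 180°W / 90°S: lon 346.46436°, lat 94.37729°.
Field: 346.46436/20 → 17 → R, 94.37729/10 → 9 → J; chars RJ.
Square: 6.46436/2 → 3, 4.37729/1 → 4; chars 34.
Subsquare: 0.46436/0.0833333 → 5 → f, 0.37729/0.0416667 → 9 → j; chars fj.
Extended square: 0.04769/0.00833333 → 5, 0.00229/0.00416667 → 0; chars 50.

RJ34fj50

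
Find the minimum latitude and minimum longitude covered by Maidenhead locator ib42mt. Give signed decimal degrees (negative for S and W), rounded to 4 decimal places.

Field I=8, B=1: +8·20° lon, +1·10° lat → SW at lon -20°, lat -80°.
Square 4, 2: +4·2° lon, +2·1° lat → SW at lon -12°, lat -78°.
Subsquare m=12, t=19: +12·0.0833333° lon, +19·0.0416667° lat → SW at lon -11°, lat -77.2083°.
latitude -77.2083, longitude -11.0000.

-77.2083, -11.0000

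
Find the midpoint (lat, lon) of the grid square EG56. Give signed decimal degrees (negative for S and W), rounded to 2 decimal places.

-23.50, -89.00

Field E=4, G=6: +4·20° lon, +6·10° lat → SW at lon -100°, lat -30°.
Square 5, 6: +5·2° lon, +6·1° lat → SW at lon -90°, lat -24°.
Cell spans 2° lon × 1° lat. Centre is SW corner plus half of each.
latitude -23.50, longitude -89.00.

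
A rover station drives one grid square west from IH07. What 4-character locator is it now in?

HH97

Longitude square 0; −1 → -1, wraps to 9, carry into field.
Longitude field I = 8; −1 → 7 = H.
The latitude characters are unchanged.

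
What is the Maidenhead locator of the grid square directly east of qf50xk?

QF60ak

Longitude subsquare x = 23; +1 → 24, wraps to 0 = a, carry into square.
Longitude square 5; +1 → 6.
The latitude characters are unchanged.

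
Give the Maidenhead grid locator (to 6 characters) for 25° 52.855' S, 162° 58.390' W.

AG84mc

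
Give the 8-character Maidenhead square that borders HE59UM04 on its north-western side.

HE59tm95

Longitude extended square 0; −1 → -1, wraps to 9, carry into subsquare.
Longitude subsquare u = 20; −1 → 19 = t.
Latitude extended square 4; +1 → 5.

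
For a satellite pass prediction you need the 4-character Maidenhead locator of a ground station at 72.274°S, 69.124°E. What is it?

MB47

Shift to the Maidenhead origin (180°W, 90°S): lon 249.12, lat 17.73.
Field (20°×10°, letters A–R): 249.12/20 → 12 → M, 17.73/10 → 1 → B; chars MB.
Square (2°×1°, digits 0–9): 9.12/2 → 4, 7.73/1 → 7; chars 47.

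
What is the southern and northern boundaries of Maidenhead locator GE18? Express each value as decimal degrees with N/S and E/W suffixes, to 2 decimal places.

42.00° S, 41.00° S

Field G=6, E=4: +6·20° lon, +4·10° lat → SW at lon -60°, lat -50°.
Square 1, 8: +1·2° lon, +8·1° lat → SW at lon -58°, lat -42°.
Cell spans 2° lon × 1° lat.
south 42.00° S, north 41.00° S.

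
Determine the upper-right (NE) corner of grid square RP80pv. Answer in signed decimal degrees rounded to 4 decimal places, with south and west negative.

60.9167, 177.3333

Field R=17, P=15: +17·20° lon, +15·10° lat → SW at lon 160°, lat 60°.
Square 8, 0: +8·2° lon, +0·1° lat → SW at lon 176°, lat 60°.
Subsquare p=15, v=21: +15·0.0833333° lon, +21·0.0416667° lat → SW at lon 177.25°, lat 60.875°.
Cell spans 0.0833333° lon × 0.0416667° lat. NE corner is SW corner plus one full cell.
latitude 60.9167, longitude 177.3333.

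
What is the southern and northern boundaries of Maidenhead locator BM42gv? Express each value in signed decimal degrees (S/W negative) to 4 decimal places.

Field B=1, M=12: +1·20° lon, +12·10° lat → SW at lon -160°, lat 30°.
Square 4, 2: +4·2° lon, +2·1° lat → SW at lon -152°, lat 32°.
Subsquare g=6, v=21: +6·0.0833333° lon, +21·0.0416667° lat → SW at lon -151.5°, lat 32.875°.
Cell spans 0.0833333° lon × 0.0416667° lat.
south 32.8750, north 32.9167.

32.8750, 32.9167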